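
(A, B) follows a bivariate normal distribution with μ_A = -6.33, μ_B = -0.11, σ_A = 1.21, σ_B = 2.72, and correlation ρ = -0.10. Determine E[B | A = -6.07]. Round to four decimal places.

-0.1684

E[B | A=x] = μ_B + ρ(σ_B/σ_A)(x − μ_A) for jointly normal variables.
E[B | A=-6.07] = -0.11 + (-0.10)·(2.72/1.21)·(-6.07 − (-6.33)) = -0.11 + (-0.22479)·(0.26) = -0.1684.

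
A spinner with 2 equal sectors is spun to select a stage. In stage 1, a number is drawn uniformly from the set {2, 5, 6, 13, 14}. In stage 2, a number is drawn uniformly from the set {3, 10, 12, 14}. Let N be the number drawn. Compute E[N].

71/8

E[N | stage 1] = (2+5+6+13+14)/5 = 8.
E[N | stage 2] = (3+10+12+14)/4 = 39/4.
By the law of total expectation,
E[N] = (1/2)·(8) + (1/2)·(39/4) = 71/8.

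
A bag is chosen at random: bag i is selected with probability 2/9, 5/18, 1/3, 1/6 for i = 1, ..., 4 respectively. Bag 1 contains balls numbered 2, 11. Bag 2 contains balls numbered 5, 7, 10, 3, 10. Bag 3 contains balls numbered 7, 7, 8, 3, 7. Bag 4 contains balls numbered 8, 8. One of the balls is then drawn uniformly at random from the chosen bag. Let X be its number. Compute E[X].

617/90

E[X | bag 1] = (2+11)/2 = 13/2.
E[X | bag 2] = (5+7+10+3+10)/5 = 7.
E[X | bag 3] = (7+7+8+3+7)/5 = 32/5.
E[X | bag 4] = (8+8)/2 = 8.
By the law of total expectation,
E[X] = (2/9)·(13/2) + (5/18)·(7) + (1/3)·(32/5) + (1/6)·(8) = 617/90.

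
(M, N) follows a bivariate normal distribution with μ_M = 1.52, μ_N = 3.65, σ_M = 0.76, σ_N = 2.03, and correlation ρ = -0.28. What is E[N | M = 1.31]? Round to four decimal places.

3.8071

E[N | M=x] = μ_N + ρ(σ_N/σ_M)(x − μ_M) for jointly normal variables.
E[N | M=1.31] = 3.65 + (-0.28)·(2.03/0.76)·(1.31 − (1.52)) = 3.65 + (-0.74789)·(-0.21) = 3.8071.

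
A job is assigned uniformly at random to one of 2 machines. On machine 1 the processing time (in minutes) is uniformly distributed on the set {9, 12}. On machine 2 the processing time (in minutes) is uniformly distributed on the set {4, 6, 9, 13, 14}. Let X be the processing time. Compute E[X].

197/20

E[X | machine 1] = (9+12)/2 = 21/2.
E[X | machine 2] = (4+6+9+13+14)/5 = 46/5.
E[X] = (1/2)·(21/2) + (1/2)·(46/5) = 197/20.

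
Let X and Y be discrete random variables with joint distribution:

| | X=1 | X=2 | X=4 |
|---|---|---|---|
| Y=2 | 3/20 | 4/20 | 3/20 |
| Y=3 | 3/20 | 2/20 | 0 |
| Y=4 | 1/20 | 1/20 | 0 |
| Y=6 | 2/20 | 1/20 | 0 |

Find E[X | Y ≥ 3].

7/5

P(Y ≥ 3) = 1/2.
Σ X·P over the event = 1·(3/20) + 1·(1/20) + 1·(2/20) + 2·(2/20) + 2·(1/20) + 2·(1/20) = 7/10.
E[X | Y ≥ 3] = (7/10) / (1/2) = 7/5.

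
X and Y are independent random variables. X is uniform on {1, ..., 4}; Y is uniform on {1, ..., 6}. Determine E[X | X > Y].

Outcomes with X > Y: (2,1), (3,1), (3,2), (4,1), (4,2), (4,3), each with probability 1/24.
E[X | X > Y] = (2 + 3 + 3 + 4 + 4 + 4) / 6 = 10/3.

10/3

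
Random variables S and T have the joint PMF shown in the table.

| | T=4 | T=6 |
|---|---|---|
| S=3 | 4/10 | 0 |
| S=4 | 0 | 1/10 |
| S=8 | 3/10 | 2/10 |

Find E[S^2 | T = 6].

48

P(T = 6) = 3/10.
Σ S^2·P over the event = 16·(1/10) + 64·(2/10) = 72/5.
E[S^2 | T = 6] = (72/5) / (3/10) = 48.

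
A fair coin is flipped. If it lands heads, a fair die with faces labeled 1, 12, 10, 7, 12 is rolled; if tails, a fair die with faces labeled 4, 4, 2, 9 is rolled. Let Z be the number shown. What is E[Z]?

263/40

E[Z | heads] = (1+12+10+7+12)/5 = 42/5.
E[Z | tails] = (4+4+2+9)/4 = 19/4.
E[Z] = (1/2)·(42/5) + (1/2)·(19/4) = 263/40.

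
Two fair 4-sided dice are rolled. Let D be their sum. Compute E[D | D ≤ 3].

P(D ≤ 3) = 3/16.
Σ over the event: 2·1/16 + 3·1/8 = 1/2.
E[D | D ≤ 3] = (1/2) / (3/16) = 8/3.

8/3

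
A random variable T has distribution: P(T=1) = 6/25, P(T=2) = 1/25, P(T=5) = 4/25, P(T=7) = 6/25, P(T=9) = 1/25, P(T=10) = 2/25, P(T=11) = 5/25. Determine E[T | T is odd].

6

P(T is odd) = 22/25.
Σ over the event: 1·6/25 + 5·4/25 + 7·6/25 + 9·1/25 + 11·1/5 = 132/25.
E[T | T is odd] = (132/25) / (22/25) = 6.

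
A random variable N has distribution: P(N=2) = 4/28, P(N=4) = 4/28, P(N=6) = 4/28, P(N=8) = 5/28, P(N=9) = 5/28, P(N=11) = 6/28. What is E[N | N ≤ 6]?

4

P(N ≤ 6) = 3/7.
Σ over the event: 2·1/7 + 4·1/7 + 6·1/7 = 12/7.
E[N | N ≤ 6] = (12/7) / (3/7) = 4.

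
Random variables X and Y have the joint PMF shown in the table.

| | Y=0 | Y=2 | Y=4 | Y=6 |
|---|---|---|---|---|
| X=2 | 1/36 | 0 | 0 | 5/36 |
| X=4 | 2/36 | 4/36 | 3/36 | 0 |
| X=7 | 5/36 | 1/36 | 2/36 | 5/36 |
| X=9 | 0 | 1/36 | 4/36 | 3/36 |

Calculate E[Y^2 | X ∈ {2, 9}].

P(X ∈ {2, 9}) = 7/18.
Σ Y^2·P over the event = 0·(1/36) + 36·(5/36) + 4·(1/36) + 16·(4/36) + 36·(3/36) = 89/9.
E[Y^2 | X ∈ {2, 9}] = (89/9) / (7/18) = 178/7.

178/7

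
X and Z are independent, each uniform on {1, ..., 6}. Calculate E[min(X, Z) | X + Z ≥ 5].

14/5

P(X + Z ≥ 5) = 5/6.
Summing min(X,Z)·P(x,y) over outcomes with X + Z ≥ 5 gives 7/3.
E[min(X, Z) | X + Z ≥ 5] = (7/3) / (5/6) = 14/5.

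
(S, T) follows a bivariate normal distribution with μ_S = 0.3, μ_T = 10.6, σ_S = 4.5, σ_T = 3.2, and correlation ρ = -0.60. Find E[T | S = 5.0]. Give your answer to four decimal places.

E[T | S=x] = μ_T + ρ(σ_T/σ_S)(x − μ_S) for jointly normal variables.
E[T | S=5.0] = 10.6 + (-0.60)·(3.2/4.5)·(5.0 − (0.3)) = 10.6 + (-0.42667)·(4.7) = 8.5947.

8.5947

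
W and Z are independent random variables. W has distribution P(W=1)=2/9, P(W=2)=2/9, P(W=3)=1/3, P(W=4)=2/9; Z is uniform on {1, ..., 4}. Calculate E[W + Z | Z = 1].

P(Z = 1) = 1/4.
Summing (W+Z)·P(x,y) over outcomes with Z = 1 gives 8/9.
E[W + Z | Z = 1] = (8/9) / (1/4) = 32/9.

32/9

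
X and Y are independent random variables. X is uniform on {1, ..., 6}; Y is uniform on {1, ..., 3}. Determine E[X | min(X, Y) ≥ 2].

4

P(min(X, Y) ≥ 2) = 5/9.
Summing X·P(x,y) over outcomes with min(X, Y) ≥ 2 gives 20/9.
E[X | min(X, Y) ≥ 2] = (20/9) / (5/9) = 4.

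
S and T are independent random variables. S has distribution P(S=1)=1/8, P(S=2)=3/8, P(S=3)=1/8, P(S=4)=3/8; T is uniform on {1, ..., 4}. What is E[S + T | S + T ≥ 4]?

154/27

P(S + T ≥ 4) = 27/32.
Summing (S+T)·P(x,y) over outcomes with S + T ≥ 4 gives 77/16.
E[S + T | S + T ≥ 4] = (77/16) / (27/32) = 154/27.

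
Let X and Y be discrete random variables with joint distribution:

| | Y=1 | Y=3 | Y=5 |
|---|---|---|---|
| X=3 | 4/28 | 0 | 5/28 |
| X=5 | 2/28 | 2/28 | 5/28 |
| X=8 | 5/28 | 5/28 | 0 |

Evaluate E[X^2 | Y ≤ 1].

406/11

P(Y ≤ 1) = 11/28.
Σ X^2·P over the event = 9·(4/28) + 25·(2/28) + 64·(5/28) = 29/2.
E[X^2 | Y ≤ 1] = (29/2) / (11/28) = 406/11.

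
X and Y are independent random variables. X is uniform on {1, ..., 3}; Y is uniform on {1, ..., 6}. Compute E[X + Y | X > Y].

Outcomes with X > Y: (2,1), (3,1), (3,2), each with probability 1/18.
E[X + Y | X > Y] = (3 + 4 + 5) / 3 = 4.

4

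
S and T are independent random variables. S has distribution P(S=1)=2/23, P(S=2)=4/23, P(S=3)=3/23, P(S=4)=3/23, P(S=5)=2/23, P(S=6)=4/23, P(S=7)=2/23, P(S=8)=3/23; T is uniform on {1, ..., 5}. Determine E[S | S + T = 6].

P(S + T = 6) = 14/115.
Summing S·P(x,y) over outcomes with S + T = 6 gives 41/115.
E[S | S + T = 6] = (41/115) / (14/115) = 41/14.

41/14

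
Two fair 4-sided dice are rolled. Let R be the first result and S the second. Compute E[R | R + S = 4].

2

P(R + S = 4) = 3/16.
Summing R·P(x,y) over outcomes with R + S = 4 gives 3/8.
E[R | R + S = 4] = (3/8) / (3/16) = 2.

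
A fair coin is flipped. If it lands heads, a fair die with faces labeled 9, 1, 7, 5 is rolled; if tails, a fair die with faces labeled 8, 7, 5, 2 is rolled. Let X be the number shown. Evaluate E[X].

E[X | heads] = (9+1+7+5)/4 = 11/2.
E[X | tails] = (8+7+5+2)/4 = 11/2.
By the law of total expectation,
E[X] = (1/2)·(11/2) + (1/2)·(11/2) = 11/2.

11/2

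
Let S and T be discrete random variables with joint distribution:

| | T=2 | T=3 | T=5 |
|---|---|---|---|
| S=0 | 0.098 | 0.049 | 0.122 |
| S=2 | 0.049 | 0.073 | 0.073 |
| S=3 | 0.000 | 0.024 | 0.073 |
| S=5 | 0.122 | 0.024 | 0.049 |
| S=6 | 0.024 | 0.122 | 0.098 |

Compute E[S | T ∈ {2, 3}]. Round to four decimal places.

3.2855

P(T ∈ {2, 3}) = 0.585.
Summing S·P(S=x,T=y) over the conditioning event gives 1.922.
E[S | T ∈ {2, 3}] = (1.922) / (0.585) = 3.2855.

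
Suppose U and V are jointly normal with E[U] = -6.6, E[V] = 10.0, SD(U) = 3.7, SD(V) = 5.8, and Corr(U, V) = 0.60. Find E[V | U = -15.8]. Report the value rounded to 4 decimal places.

1.3470

E[V | U=x] = μ_V + ρ(σ_V/σ_U)(x − μ_U) for jointly normal variables.
E[V | U=-15.8] = 10.0 + (0.60)·(5.8/3.7)·(-15.8 − (-6.6)) = 10.0 + (0.94054)·(-9.2) = 1.3470.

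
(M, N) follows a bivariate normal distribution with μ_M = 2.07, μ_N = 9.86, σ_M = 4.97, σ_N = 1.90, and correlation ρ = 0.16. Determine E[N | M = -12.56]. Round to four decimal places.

8.9651

E[N | M=x] = μ_N + ρ(σ_N/σ_M)(x − μ_M) for jointly normal variables.
E[N | M=-12.56] = 9.86 + (0.16)·(1.90/4.97)·(-12.56 − (2.07)) = 9.86 + (0.061167)·(-14.63) = 8.9651.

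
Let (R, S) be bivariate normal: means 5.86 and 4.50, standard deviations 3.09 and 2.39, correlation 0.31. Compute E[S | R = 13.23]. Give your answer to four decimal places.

6.2671

The regression of S on R has slope ρ·σ_S/σ_R and passes through (μ_R, μ_S).
E[S | R=13.23] = 4.50 + (0.31)·(2.39/3.09)·(13.23 − (5.86)) = 4.50 + (0.23977)·(7.37) = 6.2671.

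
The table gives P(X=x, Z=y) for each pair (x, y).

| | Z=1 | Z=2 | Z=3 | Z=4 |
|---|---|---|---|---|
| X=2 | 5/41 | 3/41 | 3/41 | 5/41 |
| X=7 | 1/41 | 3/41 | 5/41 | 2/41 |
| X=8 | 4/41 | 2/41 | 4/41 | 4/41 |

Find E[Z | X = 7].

P(X = 7) = 11/41.
Σ Z·P over the event = 1·(1/41) + 2·(3/41) + 3·(5/41) + 4·(2/41) = 30/41.
E[Z | X = 7] = (30/41) / (11/41) = 30/11.

30/11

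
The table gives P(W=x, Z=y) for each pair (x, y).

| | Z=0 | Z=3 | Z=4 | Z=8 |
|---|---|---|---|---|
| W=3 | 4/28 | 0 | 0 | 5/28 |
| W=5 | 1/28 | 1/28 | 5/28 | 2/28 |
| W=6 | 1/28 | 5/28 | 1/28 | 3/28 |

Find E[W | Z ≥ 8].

43/10

P(Z ≥ 8) = 5/14.
Σ W·P over the event = 3·(5/28) + 5·(2/28) + 6·(3/28) = 43/28.
E[W | Z ≥ 8] = (43/28) / (5/14) = 43/10.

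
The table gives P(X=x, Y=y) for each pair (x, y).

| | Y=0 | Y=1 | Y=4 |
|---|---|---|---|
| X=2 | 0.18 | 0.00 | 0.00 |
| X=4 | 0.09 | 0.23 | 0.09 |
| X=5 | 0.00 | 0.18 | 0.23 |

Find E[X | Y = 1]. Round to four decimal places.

4.4390

P(Y = 1) = 0.41.
Σ X·P over the event = 4·(0.23) + 5·(0.18) = 1.82.
E[X | Y = 1] = (1.82) / (0.41) = 4.4390.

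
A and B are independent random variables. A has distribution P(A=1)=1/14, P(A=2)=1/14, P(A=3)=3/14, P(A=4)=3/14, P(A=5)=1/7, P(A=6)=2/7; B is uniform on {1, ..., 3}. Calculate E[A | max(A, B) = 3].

30/11

P(max(A, B) = 3) = 11/42.
Summing A·P(x,y) over outcomes with max(A, B) = 3 gives 5/7.
E[A | max(A, B) = 3] = (5/7) / (11/42) = 30/11.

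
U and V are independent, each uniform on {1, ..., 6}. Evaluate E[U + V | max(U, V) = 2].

10/3

Outcomes with max(U, V) = 2: (1,2), (2,1), (2,2), each with probability 1/36.
E[U + V | max(U, V) = 2] = (3 + 3 + 4) / 3 = 10/3.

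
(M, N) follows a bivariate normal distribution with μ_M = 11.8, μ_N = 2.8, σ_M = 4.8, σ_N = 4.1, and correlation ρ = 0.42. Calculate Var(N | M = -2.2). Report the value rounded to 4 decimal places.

13.8447

For a bivariate normal, Var(N | M=x) = σ_N²(1 − ρ²).
Var(N | M=-2.2) = (4.1)²·(1 − (0.42)²) = 16.81·0.8236 = 13.8447.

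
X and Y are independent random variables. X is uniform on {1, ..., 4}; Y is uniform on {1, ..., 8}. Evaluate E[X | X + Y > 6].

25/9

P(X + Y > 6) = 9/16.
Summing X·P(x,y) over outcomes with X + Y > 6 gives 25/16.
E[X | X + Y > 6] = (25/16) / (9/16) = 25/9.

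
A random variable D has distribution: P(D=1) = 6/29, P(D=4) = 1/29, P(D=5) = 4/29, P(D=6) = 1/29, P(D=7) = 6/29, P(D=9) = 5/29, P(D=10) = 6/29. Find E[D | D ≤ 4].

P(D ≤ 4) = 7/29.
Σ over the event: 1·6/29 + 4·1/29 = 10/29.
E[D | D ≤ 4] = (10/29) / (7/29) = 10/7.

10/7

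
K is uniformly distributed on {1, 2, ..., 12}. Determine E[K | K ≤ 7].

4

Given K ≤ 7, K is equally likely to be any of {1, 2, 3, 4, 5, 6, 7}.
E[K | K ≤ 7] = (1 + 2 + 3 + 4 + 5 + 6 + 7) / 7 = 4.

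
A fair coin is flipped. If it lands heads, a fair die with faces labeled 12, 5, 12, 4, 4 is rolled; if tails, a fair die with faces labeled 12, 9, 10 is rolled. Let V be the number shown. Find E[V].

133/15

E[V | heads] = (12+5+12+4+4)/5 = 37/5.
E[V | tails] = (12+9+10)/3 = 31/3.
E[V] = (1/2)·(37/5) + (1/2)·(31/3) = 133/15.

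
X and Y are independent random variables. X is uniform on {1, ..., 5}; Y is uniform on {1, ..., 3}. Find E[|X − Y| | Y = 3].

Outcomes with Y = 3: (1,3), (2,3), (3,3), (4,3), (5,3), each with probability 1/15.
E[|X − Y| | Y = 3] = (2 + 1 + 0 + 1 + 2) / 5 = 6/5.

6/5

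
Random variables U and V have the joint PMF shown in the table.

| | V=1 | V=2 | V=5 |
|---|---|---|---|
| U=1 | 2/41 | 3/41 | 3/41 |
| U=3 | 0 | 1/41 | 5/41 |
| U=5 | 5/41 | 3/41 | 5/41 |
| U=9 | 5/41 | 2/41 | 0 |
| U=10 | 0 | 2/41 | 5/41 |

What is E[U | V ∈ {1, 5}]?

11/2

P(V ∈ {1, 5}) = 30/41.
Σ U·P over the event = 1·(2/41) + 1·(3/41) + 3·(5/41) + 5·(5/41) + 5·(5/41) + 9·(5/41) + 10·(5/41) = 165/41.
E[U | V ∈ {1, 5}] = (165/41) / (30/41) = 11/2.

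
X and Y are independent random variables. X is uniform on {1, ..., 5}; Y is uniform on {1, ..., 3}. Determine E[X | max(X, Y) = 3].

Outcomes with max(X, Y) = 3: (1,3), (2,3), (3,1), (3,2), (3,3), each with probability 1/15.
E[X | max(X, Y) = 3] = (1 + 2 + 3 + 3 + 3) / 5 = 12/5.

12/5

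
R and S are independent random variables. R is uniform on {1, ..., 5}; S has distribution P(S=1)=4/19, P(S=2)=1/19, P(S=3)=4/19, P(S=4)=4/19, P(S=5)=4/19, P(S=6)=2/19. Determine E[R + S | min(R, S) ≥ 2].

229/30

P(min(R, S) ≥ 2) = 12/19.
Summing (R+S)·P(x,y) over outcomes with min(R, S) ≥ 2 gives 458/95.
E[R + S | min(R, S) ≥ 2] = (458/95) / (12/19) = 229/30.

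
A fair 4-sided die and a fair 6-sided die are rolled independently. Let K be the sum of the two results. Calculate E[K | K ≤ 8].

116/21

P(K ≤ 8) = 7/8.
Σ over the event: 2·1/24 + 3·1/12 + 4·1/8 + 5·1/6 + 6·1/6 + 7·1/6 + 8·1/8 = 29/6.
E[K | K ≤ 8] = (29/6) / (7/8) = 116/21.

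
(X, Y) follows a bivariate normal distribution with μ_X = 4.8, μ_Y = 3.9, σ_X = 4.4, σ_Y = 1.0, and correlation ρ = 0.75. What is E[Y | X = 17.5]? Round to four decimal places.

6.0648

For a bivariate normal, E[Y | X=x] = μ_Y + ρ·(σ_Y/σ_X)·(x − μ_X).
E[Y | X=17.5] = 3.9 + (0.75)·(1.0/4.4)·(17.5 − (4.8)) = 3.9 + (0.170455)·(12.7) = 6.0648.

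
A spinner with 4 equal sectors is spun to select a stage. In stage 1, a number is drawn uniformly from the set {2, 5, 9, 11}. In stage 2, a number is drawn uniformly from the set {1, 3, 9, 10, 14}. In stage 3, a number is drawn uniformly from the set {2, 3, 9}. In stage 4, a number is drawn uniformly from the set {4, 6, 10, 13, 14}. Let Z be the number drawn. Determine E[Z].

1693/240

E[Z | stage 1] = (2+5+9+11)/4 = 27/4.
E[Z | stage 2] = (1+3+9+10+14)/5 = 37/5.
E[Z | stage 3] = (2+3+9)/3 = 14/3.
E[Z | stage 4] = (4+6+10+13+14)/5 = 47/5.
By the law of total expectation,
E[Z] = (1/4)·(27/4) + (1/4)·(37/5) + (1/4)·(14/3) + (1/4)·(47/5) = 1693/240.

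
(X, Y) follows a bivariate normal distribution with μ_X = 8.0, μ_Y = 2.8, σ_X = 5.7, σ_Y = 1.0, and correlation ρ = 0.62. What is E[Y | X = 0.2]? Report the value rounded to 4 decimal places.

E[Y | X=x] = μ_Y + ρ(σ_Y/σ_X)(x − μ_X) for jointly normal variables.
E[Y | X=0.2] = 2.8 + (0.62)·(1.0/5.7)·(0.2 − (8.0)) = 2.8 + (0.10877)·(-7.8) = 1.9516.

1.9516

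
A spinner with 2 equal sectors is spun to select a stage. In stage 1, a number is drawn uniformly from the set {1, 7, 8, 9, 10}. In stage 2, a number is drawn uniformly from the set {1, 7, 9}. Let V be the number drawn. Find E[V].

E[V | stage 1] = (1+7+8+9+10)/5 = 7.
E[V | stage 2] = (1+7+9)/3 = 17/3.
E[V] = (1/2)·(7) + (1/2)·(17/3) = 19/3.

19/3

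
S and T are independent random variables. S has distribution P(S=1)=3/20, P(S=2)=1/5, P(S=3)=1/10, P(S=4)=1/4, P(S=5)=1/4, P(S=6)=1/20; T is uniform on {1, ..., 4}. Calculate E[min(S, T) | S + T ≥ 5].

145/61

P(S + T ≥ 5) = 61/80.
Summing min(S,T)·P(x,y) over outcomes with S + T ≥ 5 gives 29/16.
E[min(S, T) | S + T ≥ 5] = (29/16) / (61/80) = 145/61.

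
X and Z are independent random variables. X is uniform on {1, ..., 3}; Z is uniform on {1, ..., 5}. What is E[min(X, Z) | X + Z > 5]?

7/3

P(X + Z > 5) = 2/5.
Summing min(X,Z)·P(x,y) over outcomes with X + Z > 5 gives 14/15.
E[min(X, Z) | X + Z > 5] = (14/15) / (2/5) = 7/3.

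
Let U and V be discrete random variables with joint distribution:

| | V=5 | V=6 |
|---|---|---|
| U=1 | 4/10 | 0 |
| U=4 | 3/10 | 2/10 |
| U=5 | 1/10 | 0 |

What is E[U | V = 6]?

4

P(V = 6) = 1/5.
Σ U·P over the event = 4·(2/10) = 4/5.
E[U | V = 6] = (4/5) / (1/5) = 4.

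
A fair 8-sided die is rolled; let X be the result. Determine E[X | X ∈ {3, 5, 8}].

16/3

P(X ∈ {3, 5, 8}) = 3/8.
Σ over the event: 3·1/8 + 5·1/8 + 8·1/8 = 2.
E[X | X ∈ {3, 5, 8}] = (2) / (3/8) = 16/3.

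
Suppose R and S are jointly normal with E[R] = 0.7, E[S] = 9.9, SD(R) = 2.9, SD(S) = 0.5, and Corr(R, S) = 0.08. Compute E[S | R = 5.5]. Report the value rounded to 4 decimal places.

E[S | R=x] = μ_S + ρ(σ_S/σ_R)(x − μ_R) for jointly normal variables.
E[S | R=5.5] = 9.9 + (0.08)·(0.5/2.9)·(5.5 − (0.7)) = 9.9 + (0.013793)·(4.8) = 9.9662.

9.9662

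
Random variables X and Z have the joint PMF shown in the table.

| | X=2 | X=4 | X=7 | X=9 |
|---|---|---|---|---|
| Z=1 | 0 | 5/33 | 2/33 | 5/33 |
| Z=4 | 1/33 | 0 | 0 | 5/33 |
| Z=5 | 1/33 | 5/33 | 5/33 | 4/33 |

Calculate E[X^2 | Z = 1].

P(Z = 1) = 4/11.
Σ X^2·P over the event = 16·(5/33) + 49·(2/33) + 81·(5/33) = 53/3.
E[X^2 | Z = 1] = (53/3) / (4/11) = 583/12.

583/12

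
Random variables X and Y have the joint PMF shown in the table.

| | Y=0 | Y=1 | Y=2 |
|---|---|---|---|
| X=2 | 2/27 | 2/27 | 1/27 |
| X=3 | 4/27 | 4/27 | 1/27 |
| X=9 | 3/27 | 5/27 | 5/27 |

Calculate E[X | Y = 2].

50/7

P(Y = 2) = 7/27.
Σ X·P over the event = 2·(1/27) + 3·(1/27) + 9·(5/27) = 50/27.
E[X | Y = 2] = (50/27) / (7/27) = 50/7.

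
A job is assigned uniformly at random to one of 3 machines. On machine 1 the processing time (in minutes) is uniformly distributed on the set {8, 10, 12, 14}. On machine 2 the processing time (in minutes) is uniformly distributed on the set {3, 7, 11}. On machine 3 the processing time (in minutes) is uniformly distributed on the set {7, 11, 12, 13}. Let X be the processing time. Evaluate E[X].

E[X | machine 1] = (8+10+12+14)/4 = 11.
E[X | machine 2] = (3+7+11)/3 = 7.
E[X | machine 3] = (7+11+12+13)/4 = 43/4.
E[X] = (1/3)·(11) + (1/3)·(7) + (1/3)·(43/4) = 115/12.

115/12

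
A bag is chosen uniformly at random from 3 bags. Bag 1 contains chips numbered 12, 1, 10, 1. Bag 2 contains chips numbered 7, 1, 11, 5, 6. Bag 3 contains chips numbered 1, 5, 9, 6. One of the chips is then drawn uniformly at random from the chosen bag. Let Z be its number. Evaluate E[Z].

23/4

E[Z | bag 1] = (12+1+10+1)/4 = 6.
E[Z | bag 2] = (7+1+11+5+6)/5 = 6.
E[Z | bag 3] = (1+5+9+6)/4 = 21/4.
E[Z] = (1/3)·(6) + (1/3)·(6) + (1/3)·(21/4) = 23/4.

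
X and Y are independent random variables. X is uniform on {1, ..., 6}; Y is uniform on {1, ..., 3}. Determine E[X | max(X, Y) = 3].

Outcomes with max(X, Y) = 3: (1,3), (2,3), (3,1), (3,2), (3,3), each with probability 1/18.
E[X | max(X, Y) = 3] = (1 + 2 + 3 + 3 + 3) / 5 = 12/5.

12/5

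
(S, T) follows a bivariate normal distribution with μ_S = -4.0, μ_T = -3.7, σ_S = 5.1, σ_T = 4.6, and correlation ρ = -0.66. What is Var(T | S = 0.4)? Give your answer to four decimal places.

The conditional variance in a bivariate normal is σ_T²(1 − ρ²), independent of x.
Var(T | S=0.4) = (4.6)²·(1 − (-0.66)²) = 21.16·0.5644 = 11.9427.

11.9427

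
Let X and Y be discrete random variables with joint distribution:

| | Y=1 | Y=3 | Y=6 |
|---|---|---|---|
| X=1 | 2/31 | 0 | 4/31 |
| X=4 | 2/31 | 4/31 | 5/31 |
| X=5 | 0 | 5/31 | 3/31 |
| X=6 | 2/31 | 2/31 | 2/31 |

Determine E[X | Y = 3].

53/11

P(Y = 3) = 11/31.
Σ X·P over the event = 4·(4/31) + 5·(5/31) + 6·(2/31) = 53/31.
E[X | Y = 3] = (53/31) / (11/31) = 53/11.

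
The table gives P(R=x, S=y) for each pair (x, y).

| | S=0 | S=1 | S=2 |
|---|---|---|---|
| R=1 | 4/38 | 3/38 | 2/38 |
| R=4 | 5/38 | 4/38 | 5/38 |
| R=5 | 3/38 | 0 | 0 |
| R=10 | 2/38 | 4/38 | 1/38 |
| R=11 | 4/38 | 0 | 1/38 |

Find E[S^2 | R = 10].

8/7

P(R = 10) = 7/38.
Summing S^2·P(R=x,S=y) over the conditioning event gives 4/19.
E[S^2 | R = 10] = (4/19) / (7/38) = 8/7.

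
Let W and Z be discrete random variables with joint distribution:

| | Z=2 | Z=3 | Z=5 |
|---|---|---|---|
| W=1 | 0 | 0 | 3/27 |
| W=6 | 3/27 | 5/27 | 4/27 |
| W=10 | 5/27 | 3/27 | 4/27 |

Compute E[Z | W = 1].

P(W = 1) = 1/9.
Σ Z·P over the event = 5·(3/27) = 5/9.
E[Z | W = 1] = (5/9) / (1/9) = 5.

5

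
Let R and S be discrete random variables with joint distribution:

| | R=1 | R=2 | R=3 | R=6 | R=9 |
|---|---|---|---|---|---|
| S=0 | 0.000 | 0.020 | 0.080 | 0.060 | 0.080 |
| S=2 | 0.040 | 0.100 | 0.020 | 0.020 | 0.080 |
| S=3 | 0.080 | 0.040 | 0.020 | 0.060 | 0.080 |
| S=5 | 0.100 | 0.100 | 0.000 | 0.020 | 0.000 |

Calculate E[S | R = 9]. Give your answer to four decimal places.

P(R = 9) = 0.240.
Σ S·P over the event = 0·(0.080) + 2·(0.080) + 3·(0.080) = 0.400.
E[S | R = 9] = (0.400) / (0.240) = 1.6667.

1.6667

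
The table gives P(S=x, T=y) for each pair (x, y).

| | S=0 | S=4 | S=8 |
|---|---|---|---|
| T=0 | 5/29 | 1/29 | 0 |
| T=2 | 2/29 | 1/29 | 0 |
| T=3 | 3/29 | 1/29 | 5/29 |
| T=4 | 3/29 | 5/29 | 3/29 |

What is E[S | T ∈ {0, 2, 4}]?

13/5

P(T ∈ {0, 2, 4}) = 20/29.
Summing S·P(S=x,T=y) over the conditioning event gives 52/29.
E[S | T ∈ {0, 2, 4}] = (52/29) / (20/29) = 13/5.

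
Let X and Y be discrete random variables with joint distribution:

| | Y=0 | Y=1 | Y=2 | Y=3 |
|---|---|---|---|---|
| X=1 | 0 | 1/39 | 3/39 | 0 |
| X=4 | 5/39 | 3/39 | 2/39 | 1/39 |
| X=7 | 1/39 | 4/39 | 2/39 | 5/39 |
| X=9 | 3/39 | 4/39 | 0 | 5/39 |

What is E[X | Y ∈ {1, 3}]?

P(Y ∈ {1, 3}) = 23/39.
Σ X·P over the event = 1·(1/39) + 4·(3/39) + 4·(1/39) + 7·(4/39) + 7·(5/39) + 9·(4/39) + 9·(5/39) = 161/39.
E[X | Y ∈ {1, 3}] = (161/39) / (23/39) = 7.

7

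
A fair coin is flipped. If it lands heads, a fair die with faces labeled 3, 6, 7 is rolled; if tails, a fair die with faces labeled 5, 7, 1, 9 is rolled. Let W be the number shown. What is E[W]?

E[W | heads] = (3+6+7)/3 = 16/3.
E[W | tails] = (5+7+1+9)/4 = 11/2.
E[W] = (1/2)·(16/3) + (1/2)·(11/2) = 65/12.

65/12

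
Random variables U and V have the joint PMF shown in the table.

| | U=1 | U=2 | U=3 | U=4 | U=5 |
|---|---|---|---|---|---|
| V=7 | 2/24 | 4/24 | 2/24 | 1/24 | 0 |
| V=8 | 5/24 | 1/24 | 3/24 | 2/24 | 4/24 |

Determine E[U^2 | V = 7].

52/9

P(V = 7) = 3/8.
Summing U^2·P(U=x,V=y) over the conditioning event gives 13/6.
E[U^2 | V = 7] = (13/6) / (3/8) = 52/9.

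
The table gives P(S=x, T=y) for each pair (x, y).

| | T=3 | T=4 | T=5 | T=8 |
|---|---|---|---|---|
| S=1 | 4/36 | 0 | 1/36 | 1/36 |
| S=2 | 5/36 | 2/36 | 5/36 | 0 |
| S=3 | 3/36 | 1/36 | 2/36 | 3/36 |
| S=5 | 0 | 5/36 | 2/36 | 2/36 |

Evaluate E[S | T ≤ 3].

23/12

P(T ≤ 3) = 1/3.
Σ S·P over the event = 1·(4/36) + 2·(5/36) + 3·(3/36) = 23/36.
E[S | T ≤ 3] = (23/36) / (1/3) = 23/12.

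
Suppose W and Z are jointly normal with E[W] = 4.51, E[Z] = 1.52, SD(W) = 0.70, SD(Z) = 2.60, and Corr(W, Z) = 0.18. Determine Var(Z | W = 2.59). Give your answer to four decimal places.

For a bivariate normal, Var(Z | W=x) = σ_Z²(1 − ρ²).
Var(Z | W=2.59) = (2.60)²·(1 − (0.18)²) = 6.76·0.9676 = 6.5410.

6.5410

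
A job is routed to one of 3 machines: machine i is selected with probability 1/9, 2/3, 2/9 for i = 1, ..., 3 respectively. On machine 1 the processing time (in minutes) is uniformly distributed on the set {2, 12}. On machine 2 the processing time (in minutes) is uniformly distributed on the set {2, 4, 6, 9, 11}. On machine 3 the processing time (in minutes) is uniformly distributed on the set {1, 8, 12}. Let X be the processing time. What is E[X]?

E[X | machine 1] = (2+12)/2 = 7.
E[X | machine 2] = (2+4+6+9+11)/5 = 32/5.
E[X | machine 3] = (1+8+12)/3 = 7.
By the law of total expectation,
E[X] = (1/9)·(7) + (2/3)·(32/5) + (2/9)·(7) = 33/5.

33/5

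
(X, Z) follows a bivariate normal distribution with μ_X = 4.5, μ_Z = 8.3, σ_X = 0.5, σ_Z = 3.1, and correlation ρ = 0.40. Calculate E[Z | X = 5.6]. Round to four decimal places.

11.0280

For a bivariate normal, E[Z | X=x] = μ_Z + ρ·(σ_Z/σ_X)·(x − μ_X).
E[Z | X=5.6] = 8.3 + (0.40)·(3.1/0.5)·(5.6 − (4.5)) = 8.3 + (2.48)·(1.1) = 11.0280.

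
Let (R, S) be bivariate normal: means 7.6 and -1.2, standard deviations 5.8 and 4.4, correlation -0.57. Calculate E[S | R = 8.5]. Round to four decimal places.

-1.5892

For a bivariate normal, E[S | R=x] = μ_S + ρ·(σ_S/σ_R)·(x − μ_R).
E[S | R=8.5] = -1.2 + (-0.57)·(4.4/5.8)·(8.5 − (7.6)) = -1.2 + (-0.43241)·(0.9) = -1.5892.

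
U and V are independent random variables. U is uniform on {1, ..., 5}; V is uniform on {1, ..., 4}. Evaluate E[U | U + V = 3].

Outcomes with U + V = 3: (1,2), (2,1), each with probability 1/20.
E[U | U + V = 3] = (1 + 2) / 2 = 3/2.

3/2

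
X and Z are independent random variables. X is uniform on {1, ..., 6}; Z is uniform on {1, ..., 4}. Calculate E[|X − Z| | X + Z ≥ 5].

19/9

P(X + Z ≥ 5) = 3/4.
Summing |X−Z|·P(x,y) over outcomes with X + Z ≥ 5 gives 19/12.
E[|X − Z| | X + Z ≥ 5] = (19/12) / (3/4) = 19/9.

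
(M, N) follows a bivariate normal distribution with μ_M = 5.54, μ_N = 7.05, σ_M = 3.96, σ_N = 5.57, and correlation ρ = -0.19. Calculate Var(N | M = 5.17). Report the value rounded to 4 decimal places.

For a bivariate normal, Var(N | M=x) = σ_N²(1 − ρ²).
Var(N | M=5.17) = (5.57)²·(1 − (-0.19)²) = 31.0249·0.9639 = 29.9049.

29.9049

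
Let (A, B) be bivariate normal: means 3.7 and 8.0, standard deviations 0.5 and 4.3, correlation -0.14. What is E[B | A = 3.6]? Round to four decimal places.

E[B | A=x] = μ_B + ρ(σ_B/σ_A)(x − μ_A) for jointly normal variables.
E[B | A=3.6] = 8.0 + (-0.14)·(4.3/0.5)·(3.6 − (3.7)) = 8.0 + (-1.204)·(-0.1) = 8.1204.

8.1204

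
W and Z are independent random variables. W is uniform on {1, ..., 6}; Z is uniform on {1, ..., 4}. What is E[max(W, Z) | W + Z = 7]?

P(W + Z = 7) = 1/6.
Summing max(W,Z)·P(x,y) over outcomes with W + Z = 7 gives 19/24.
E[max(W, Z) | W + Z = 7] = (19/24) / (1/6) = 19/4.

19/4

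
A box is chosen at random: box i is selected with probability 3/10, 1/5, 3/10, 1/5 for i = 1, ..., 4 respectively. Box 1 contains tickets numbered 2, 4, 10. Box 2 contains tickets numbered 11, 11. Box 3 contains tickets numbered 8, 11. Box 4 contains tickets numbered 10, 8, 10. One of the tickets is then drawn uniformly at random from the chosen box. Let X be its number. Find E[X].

511/60

E[X | box 1] = (2+4+10)/3 = 16/3.
E[X | box 2] = (11+11)/2 = 11.
E[X | box 3] = (8+11)/2 = 19/2.
E[X | box 4] = (10+8+10)/3 = 28/3.
By the law of total expectation,
E[X] = (3/10)·(16/3) + (1/5)·(11) + (3/10)·(19/2) + (1/5)·(28/3) = 511/60.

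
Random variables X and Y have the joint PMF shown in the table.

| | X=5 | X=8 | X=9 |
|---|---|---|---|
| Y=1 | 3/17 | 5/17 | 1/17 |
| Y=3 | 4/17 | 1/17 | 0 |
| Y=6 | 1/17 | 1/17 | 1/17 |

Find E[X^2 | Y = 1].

476/9

P(Y = 1) = 9/17.
Σ X^2·P over the event = 25·(3/17) + 64·(5/17) + 81·(1/17) = 28.
E[X^2 | Y = 1] = (28) / (9/17) = 476/9.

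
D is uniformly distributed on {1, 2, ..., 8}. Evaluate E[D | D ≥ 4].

Given D ≥ 4, D is equally likely to be any of {4, 5, 6, 7, 8}.
E[D | D ≥ 4] = (4 + 5 + 6 + 7 + 8) / 5 = 6.

6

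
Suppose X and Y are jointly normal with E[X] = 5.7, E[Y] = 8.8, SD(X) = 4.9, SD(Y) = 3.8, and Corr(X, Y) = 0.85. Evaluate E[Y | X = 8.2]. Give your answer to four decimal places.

E[Y | X=x] = μ_Y + ρ(σ_Y/σ_X)(x − μ_X) for jointly normal variables.
E[Y | X=8.2] = 8.8 + (0.85)·(3.8/4.9)·(8.2 − (5.7)) = 8.8 + (0.65918)·(2.5) = 10.4480.

10.4480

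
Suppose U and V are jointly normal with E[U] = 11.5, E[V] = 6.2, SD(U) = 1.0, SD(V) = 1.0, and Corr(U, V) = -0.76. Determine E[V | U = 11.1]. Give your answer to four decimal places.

6.5040

E[V | U=x] = μ_V + ρ(σ_V/σ_U)(x − μ_U) for jointly normal variables.
E[V | U=11.1] = 6.2 + (-0.76)·(1.0/1.0)·(11.1 − (11.5)) = 6.2 + (-0.76)·(-0.4) = 6.5040.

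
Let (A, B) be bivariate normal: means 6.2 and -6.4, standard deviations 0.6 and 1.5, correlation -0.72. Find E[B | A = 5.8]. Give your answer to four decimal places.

-5.6800

For a bivariate normal, E[B | A=x] = μ_B + ρ·(σ_B/σ_A)·(x − μ_A).
E[B | A=5.8] = -6.4 + (-0.72)·(1.5/0.6)·(5.8 − (6.2)) = -6.4 + (-1.8)·(-0.4) = -5.6800.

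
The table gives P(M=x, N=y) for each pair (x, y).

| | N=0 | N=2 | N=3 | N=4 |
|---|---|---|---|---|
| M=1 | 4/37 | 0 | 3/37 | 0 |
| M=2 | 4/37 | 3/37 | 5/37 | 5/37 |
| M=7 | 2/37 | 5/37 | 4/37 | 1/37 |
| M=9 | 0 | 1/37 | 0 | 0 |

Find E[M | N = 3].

41/12

P(N = 3) = 12/37.
Σ M·P over the event = 1·(3/37) + 2·(5/37) + 7·(4/37) = 41/37.
E[M | N = 3] = (41/37) / (12/37) = 41/12.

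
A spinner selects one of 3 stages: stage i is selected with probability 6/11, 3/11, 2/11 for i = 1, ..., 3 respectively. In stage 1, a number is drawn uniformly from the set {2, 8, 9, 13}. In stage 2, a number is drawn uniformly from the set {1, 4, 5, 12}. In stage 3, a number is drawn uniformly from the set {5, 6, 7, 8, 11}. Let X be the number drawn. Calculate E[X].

E[X | stage 1] = (2+8+9+13)/4 = 8.
E[X | stage 2] = (1+4+5+12)/4 = 11/2.
E[X | stage 3] = (5+6+7+8+11)/5 = 37/5.
E[X] = (6/11)·(8) + (3/11)·(11/2) + (2/11)·(37/5) = 793/110.

793/110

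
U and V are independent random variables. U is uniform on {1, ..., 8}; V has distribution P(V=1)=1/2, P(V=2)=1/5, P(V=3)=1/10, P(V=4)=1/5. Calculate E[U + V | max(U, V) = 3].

9/2

P(max(U, V) = 3) = 1/8.
Summing (U+V)·P(x,y) over outcomes with max(U, V) = 3 gives 9/16.
E[U + V | max(U, V) = 3] = (9/16) / (1/8) = 9/2.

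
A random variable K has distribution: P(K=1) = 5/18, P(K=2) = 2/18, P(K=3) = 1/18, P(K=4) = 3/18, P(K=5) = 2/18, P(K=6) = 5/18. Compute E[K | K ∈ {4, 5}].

P(K ∈ {4, 5}) = 5/18.
Σ over the event: 4·1/6 + 5·1/9 = 11/9.
E[K | K ∈ {4, 5}] = (11/9) / (5/18) = 22/5.

22/5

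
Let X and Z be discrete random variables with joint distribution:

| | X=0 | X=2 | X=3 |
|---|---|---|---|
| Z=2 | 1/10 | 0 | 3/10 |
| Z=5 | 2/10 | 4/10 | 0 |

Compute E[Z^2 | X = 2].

25

P(X = 2) = 2/5.
Σ Z^2·P over the event = 25·(4/10) = 10.
E[Z^2 | X = 2] = (10) / (2/5) = 25.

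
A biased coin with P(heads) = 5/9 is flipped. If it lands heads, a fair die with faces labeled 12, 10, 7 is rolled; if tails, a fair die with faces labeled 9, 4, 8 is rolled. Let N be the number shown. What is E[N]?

E[N | heads] = (12+10+7)/3 = 29/3.
E[N | tails] = (9+4+8)/3 = 7.
E[N] = (5/9)·(29/3) + (4/9)·(7) = 229/27.

229/27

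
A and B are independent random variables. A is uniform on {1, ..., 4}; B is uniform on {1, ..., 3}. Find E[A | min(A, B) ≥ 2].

Outcomes with min(A, B) ≥ 2: (2,2), (2,3), (3,2), (3,3), (4,2), (4,3), each with probability 1/12.
E[A | min(A, B) ≥ 2] = (2 + 2 + 3 + 3 + 4 + 4) / 6 = 3.

3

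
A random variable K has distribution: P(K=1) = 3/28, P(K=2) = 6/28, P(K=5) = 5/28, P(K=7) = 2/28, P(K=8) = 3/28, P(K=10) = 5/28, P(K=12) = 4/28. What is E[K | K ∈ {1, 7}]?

P(K ∈ {1, 7}) = 5/28.
Σ over the event: 1·3/28 + 7·1/14 = 17/28.
E[K | K ∈ {1, 7}] = (17/28) / (5/28) = 17/5.

17/5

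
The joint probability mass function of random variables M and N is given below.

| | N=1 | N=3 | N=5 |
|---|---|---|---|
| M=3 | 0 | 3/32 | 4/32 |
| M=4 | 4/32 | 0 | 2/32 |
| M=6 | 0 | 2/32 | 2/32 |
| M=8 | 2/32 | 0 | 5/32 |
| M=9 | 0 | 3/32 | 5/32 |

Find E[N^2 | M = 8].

127/7

P(M = 8) = 7/32.
Σ N^2·P over the event = 1·(2/32) + 25·(5/32) = 127/32.
E[N^2 | M = 8] = (127/32) / (7/32) = 127/7.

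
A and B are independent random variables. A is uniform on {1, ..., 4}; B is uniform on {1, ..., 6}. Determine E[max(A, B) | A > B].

10/3

Outcomes with A > B: (2,1), (3,1), (3,2), (4,1), (4,2), (4,3), each with probability 1/24.
E[max(A, B) | A > B] = (2 + 3 + 3 + 4 + 4 + 4) / 6 = 10/3.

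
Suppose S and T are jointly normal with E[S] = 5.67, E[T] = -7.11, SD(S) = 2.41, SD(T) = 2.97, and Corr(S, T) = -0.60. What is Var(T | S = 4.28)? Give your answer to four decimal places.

The conditional variance in a bivariate normal is σ_T²(1 − ρ²), independent of x.
Var(T | S=4.28) = (2.97)²·(1 − (-0.60)²) = 8.8209·0.64 = 5.6454.

5.6454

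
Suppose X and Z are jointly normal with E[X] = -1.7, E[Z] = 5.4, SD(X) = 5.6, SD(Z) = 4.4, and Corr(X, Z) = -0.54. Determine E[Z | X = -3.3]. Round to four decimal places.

The regression of Z on X has slope ρ·σ_Z/σ_X and passes through (μ_X, μ_Z).
E[Z | X=-3.3] = 5.4 + (-0.54)·(4.4/5.6)·(-3.3 − (-1.7)) = 5.4 + (-0.42429)·(-1.6) = 6.0789.

6.0789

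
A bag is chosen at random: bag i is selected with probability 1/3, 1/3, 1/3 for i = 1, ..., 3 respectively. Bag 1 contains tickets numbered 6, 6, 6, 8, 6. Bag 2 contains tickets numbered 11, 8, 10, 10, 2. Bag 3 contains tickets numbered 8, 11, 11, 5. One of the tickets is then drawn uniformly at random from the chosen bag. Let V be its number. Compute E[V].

467/60

E[V | bag 1] = (6+6+6+8+6)/5 = 32/5.
E[V | bag 2] = (11+8+10+10+2)/5 = 41/5.
E[V | bag 3] = (8+11+11+5)/4 = 35/4.
E[V] = (1/3)·(32/5) + (1/3)·(41/5) + (1/3)·(35/4) = 467/60.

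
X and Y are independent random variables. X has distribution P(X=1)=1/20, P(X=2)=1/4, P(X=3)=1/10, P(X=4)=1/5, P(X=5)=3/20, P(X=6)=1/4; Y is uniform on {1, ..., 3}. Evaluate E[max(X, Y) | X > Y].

P(X > Y) = 3/4.
Summing max(X,Y)·P(x,y) over outcomes with X > Y gives 41/12.
E[max(X, Y) | X > Y] = (41/12) / (3/4) = 41/9.

41/9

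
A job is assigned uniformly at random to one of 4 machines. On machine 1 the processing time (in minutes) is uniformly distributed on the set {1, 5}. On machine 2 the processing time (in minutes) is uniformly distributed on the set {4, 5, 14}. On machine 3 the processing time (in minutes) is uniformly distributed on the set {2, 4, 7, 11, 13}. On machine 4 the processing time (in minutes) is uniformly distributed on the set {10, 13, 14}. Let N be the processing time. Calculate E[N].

38/5

E[N | machine 1] = (1+5)/2 = 3.
E[N | machine 2] = (4+5+14)/3 = 23/3.
E[N | machine 3] = (2+4+7+11+13)/5 = 37/5.
E[N | machine 4] = (10+13+14)/3 = 37/3.
By the law of total expectation,
E[N] = (1/4)·(3) + (1/4)·(23/3) + (1/4)·(37/5) + (1/4)·(37/3) = 38/5.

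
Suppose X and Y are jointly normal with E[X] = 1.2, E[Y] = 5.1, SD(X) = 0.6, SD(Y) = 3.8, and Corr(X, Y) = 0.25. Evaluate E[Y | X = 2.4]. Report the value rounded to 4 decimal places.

For a bivariate normal, E[Y | X=x] = μ_Y + ρ·(σ_Y/σ_X)·(x − μ_X).
E[Y | X=2.4] = 5.1 + (0.25)·(3.8/0.6)·(2.4 − (1.2)) = 5.1 + (1.5833)·(1.2) = 7.0000.

7.0000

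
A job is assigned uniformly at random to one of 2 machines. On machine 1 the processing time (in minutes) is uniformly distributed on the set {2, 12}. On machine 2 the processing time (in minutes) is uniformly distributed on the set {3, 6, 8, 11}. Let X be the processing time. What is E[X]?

7

E[X | machine 1] = (2+12)/2 = 7.
E[X | machine 2] = (3+6+8+11)/4 = 7.
E[X] = (1/2)·(7) + (1/2)·(7) = 7.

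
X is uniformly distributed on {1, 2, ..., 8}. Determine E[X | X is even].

Given X is even, X is equally likely to be any of {2, 4, 6, 8}.
E[X | X is even] = (2 + 4 + 6 + 8) / 4 = 5.

5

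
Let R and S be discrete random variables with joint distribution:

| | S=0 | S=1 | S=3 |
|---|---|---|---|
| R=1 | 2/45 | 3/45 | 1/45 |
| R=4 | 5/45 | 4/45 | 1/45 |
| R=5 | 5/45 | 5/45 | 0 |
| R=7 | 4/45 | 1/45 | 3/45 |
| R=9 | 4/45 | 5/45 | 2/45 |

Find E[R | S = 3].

44/7

P(S = 3) = 7/45.
Σ R·P over the event = 1·(1/45) + 4·(1/45) + 7·(3/45) + 9·(2/45) = 44/45.
E[R | S = 3] = (44/45) / (7/45) = 44/7.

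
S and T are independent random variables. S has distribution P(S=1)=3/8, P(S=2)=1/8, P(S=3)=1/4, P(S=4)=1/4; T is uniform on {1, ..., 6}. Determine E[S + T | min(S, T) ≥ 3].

P(min(S, T) ≥ 3) = 1/3.
Summing (S+T)·P(x,y) over outcomes with min(S, T) ≥ 3 gives 8/3.
E[S + T | min(S, T) ≥ 3] = (8/3) / (1/3) = 8.

8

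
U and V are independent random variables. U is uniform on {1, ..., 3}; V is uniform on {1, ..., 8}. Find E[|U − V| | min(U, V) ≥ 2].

P(min(U, V) ≥ 2) = 7/12.
Summing |U−V|·P(x,y) over outcomes with min(U, V) ≥ 2 gives 37/24.
E[|U − V| | min(U, V) ≥ 2] = (37/24) / (7/12) = 37/14.

37/14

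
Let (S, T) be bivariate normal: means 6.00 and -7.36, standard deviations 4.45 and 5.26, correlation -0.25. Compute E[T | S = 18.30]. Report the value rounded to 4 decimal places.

The regression of T on S has slope ρ·σ_T/σ_S and passes through (μ_S, μ_T).
E[T | S=18.30] = -7.36 + (-0.25)·(5.26/4.45)·(18.30 − (6.00)) = -7.36 + (-0.295506)·(12.3) = -10.9947.

-10.9947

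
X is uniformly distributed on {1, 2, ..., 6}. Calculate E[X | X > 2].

9/2

Given X > 2, X is equally likely to be any of {3, 4, 5, 6}.
E[X | X > 2] = (3 + 4 + 5 + 6) / 4 = 9/2.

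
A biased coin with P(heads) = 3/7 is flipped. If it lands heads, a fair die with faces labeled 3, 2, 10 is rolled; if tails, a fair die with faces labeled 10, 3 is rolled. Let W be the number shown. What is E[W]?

E[W | heads] = (3+2+10)/3 = 5.
E[W | tails] = (10+3)/2 = 13/2.
By the law of total expectation,
E[W] = (3/7)·(5) + (4/7)·(13/2) = 41/7.

41/7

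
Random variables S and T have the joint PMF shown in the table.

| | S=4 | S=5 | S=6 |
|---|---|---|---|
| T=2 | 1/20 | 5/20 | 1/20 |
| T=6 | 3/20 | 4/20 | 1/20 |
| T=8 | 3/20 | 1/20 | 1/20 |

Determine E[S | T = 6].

19/4

P(T = 6) = 2/5.
Summing S·P(S=x,T=y) over the conditioning event gives 19/10.
E[S | T = 6] = (19/10) / (2/5) = 19/4.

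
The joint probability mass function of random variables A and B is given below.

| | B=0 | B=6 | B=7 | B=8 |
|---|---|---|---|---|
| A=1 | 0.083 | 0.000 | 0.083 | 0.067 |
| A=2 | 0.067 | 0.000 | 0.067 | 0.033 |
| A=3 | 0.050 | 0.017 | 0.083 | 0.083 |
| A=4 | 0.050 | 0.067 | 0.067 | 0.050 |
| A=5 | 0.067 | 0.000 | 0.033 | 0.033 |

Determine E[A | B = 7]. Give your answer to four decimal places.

2.6997

P(B = 7) = 0.333.
Summing A·P(A=x,B=y) over the conditioning event gives 0.899.
E[A | B = 7] = (0.899) / (0.333) = 2.6997.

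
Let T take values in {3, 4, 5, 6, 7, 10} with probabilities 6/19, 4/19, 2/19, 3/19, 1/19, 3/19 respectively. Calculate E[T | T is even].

32/5

P(T is even) = 10/19.
Σ over the event: 4·4/19 + 6·3/19 + 10·3/19 = 64/19.
E[T | T is even] = (64/19) / (10/19) = 32/5.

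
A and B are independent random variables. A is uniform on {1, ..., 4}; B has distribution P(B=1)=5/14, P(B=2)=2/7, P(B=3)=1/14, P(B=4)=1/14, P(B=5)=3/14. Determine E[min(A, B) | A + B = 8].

13/4

P(A + B = 8) = 1/14.
Summing min(A,B)·P(x,y) over outcomes with A + B = 8 gives 13/56.
E[min(A, B) | A + B = 8] = (13/56) / (1/14) = 13/4.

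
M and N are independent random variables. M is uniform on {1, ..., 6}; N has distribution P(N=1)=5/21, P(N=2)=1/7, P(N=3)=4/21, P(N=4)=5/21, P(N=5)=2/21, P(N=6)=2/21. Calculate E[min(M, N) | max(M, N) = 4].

73/32

P(max(M, N) = 4) = 16/63.
Summing min(M,N)·P(x,y) over outcomes with max(M, N) = 4 gives 73/126.
E[min(M, N) | max(M, N) = 4] = (73/126) / (16/63) = 73/32.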